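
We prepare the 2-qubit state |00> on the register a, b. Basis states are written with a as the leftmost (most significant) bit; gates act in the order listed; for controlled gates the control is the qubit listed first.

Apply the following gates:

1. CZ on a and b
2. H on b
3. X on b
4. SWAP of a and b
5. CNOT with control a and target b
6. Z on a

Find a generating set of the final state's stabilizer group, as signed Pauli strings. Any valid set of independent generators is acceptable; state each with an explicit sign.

One valid set of independent stabilizer generators is -XX, +ZZ (any independent generating set of the same group is equally correct).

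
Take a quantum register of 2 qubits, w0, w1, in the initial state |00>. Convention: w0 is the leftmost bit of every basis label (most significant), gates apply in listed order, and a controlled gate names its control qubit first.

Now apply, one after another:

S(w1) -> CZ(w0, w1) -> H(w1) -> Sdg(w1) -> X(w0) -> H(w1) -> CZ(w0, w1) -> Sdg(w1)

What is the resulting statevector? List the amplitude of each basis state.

After the circuit, the state carries amplitude 0 on |00>, 0 on |01>, 1/2 - I/2 on |10>, -1/2 + I/2 on |11>.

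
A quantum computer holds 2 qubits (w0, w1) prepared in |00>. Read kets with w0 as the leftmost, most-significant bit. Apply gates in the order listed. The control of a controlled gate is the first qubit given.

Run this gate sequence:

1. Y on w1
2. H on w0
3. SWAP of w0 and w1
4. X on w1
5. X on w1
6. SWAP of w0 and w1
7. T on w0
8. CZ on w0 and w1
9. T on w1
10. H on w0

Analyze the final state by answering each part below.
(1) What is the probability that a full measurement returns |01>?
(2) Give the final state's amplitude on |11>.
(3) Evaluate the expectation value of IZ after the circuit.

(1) Outcome |01> occurs with probability 1/2 - sqrt(2)/4.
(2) |11> carries amplitude -1/2 + exp(3*I*pi/4)/2 in the final state.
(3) The expectation value of IZ is -1.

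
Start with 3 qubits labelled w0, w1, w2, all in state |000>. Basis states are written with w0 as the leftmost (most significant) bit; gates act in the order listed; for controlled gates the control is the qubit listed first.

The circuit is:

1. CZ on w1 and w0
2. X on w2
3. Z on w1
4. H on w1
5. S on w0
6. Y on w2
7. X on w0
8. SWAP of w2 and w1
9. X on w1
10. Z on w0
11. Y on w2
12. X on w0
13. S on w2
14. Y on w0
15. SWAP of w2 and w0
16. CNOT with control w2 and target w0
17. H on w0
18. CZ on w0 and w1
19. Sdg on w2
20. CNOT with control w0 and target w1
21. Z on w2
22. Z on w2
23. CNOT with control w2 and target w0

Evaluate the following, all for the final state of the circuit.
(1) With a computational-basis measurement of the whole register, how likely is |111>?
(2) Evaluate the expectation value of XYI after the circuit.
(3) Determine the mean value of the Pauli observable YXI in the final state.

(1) A full measurement returns |111> with probability 1/2.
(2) The expectation value of XYI is -1.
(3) In the final state, YXI has expectation -1.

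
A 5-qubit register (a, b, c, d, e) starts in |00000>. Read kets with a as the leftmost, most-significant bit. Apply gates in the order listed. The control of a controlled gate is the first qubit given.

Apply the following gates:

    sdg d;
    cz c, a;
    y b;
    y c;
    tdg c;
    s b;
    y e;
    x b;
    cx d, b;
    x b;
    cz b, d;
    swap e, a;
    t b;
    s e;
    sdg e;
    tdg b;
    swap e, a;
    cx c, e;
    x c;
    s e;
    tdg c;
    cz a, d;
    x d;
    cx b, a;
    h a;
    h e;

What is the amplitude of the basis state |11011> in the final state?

|11011> carries amplitude exp(3*I*pi/4)/2 in the final state. Key observation: the block from step 12 through step 17 cancels to the identity and can be dropped.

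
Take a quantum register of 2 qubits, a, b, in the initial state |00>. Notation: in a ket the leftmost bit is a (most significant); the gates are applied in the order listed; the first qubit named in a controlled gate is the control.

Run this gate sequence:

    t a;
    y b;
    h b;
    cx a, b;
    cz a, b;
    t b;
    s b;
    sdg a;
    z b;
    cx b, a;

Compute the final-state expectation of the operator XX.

The observable XX averages to -sqrt(2)/2.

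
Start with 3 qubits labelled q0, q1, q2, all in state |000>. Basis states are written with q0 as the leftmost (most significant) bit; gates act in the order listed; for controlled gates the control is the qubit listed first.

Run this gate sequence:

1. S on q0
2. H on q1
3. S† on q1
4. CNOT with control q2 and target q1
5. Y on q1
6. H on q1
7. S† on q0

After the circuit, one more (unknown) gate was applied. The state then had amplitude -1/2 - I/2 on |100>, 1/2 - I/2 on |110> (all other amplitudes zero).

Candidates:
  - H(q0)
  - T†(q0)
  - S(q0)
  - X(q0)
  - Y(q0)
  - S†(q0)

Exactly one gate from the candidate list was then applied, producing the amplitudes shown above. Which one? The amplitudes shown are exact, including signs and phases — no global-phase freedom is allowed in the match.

It was Y(q0) that produced the state shown.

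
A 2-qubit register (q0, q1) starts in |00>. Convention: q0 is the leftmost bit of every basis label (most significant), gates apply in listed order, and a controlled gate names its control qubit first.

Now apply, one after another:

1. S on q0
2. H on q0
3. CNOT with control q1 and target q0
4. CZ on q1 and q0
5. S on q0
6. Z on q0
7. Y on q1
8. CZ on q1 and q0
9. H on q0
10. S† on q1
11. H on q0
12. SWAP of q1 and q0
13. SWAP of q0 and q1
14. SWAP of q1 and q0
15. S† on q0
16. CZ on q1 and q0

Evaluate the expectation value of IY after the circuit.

In the final state, IY has expectation -1.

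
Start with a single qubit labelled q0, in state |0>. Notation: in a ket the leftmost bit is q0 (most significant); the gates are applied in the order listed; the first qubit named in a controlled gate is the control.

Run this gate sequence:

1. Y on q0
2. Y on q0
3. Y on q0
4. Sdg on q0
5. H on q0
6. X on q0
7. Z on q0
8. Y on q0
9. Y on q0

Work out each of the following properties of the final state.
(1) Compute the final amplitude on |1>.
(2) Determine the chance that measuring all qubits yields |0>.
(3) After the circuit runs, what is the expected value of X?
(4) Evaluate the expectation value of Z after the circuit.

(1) |1> carries amplitude -sqrt(2)/2 in the final state.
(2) The probability of measuring |0> is 1/2.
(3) In the final state, X has expectation 1.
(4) The expectation value of Z is 0.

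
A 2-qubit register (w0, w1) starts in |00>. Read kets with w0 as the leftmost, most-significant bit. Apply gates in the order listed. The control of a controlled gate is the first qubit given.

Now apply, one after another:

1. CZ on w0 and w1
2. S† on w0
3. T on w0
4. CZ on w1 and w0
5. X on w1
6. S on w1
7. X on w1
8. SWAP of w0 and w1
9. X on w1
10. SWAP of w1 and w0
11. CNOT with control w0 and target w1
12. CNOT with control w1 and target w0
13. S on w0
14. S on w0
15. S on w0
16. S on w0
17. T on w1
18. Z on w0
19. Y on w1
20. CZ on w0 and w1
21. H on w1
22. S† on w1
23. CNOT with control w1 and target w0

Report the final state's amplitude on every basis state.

The final amplitudes are sqrt(2)*exp(I*pi/4)/2 on |00>, 0 on |01>, 0 on |10>, -sqrt(2)*exp(3*I*pi/4)/2 on |11>. Key observation: the block from step 13 through step 16 cancels to the identity and can be dropped.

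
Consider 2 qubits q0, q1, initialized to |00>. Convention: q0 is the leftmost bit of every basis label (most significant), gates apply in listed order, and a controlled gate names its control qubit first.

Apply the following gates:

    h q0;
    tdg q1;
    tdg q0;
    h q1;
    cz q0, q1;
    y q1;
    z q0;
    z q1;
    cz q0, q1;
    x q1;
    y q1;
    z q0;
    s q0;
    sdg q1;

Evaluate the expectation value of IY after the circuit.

The expectation value of IY is 1.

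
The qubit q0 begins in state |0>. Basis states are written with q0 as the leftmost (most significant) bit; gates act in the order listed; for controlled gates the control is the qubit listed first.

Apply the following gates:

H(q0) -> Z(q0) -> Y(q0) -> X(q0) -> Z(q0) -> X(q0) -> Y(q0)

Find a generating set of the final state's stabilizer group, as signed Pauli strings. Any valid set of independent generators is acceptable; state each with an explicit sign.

One valid set of independent stabilizer generators is +X (any independent generating set of the same group is equally correct).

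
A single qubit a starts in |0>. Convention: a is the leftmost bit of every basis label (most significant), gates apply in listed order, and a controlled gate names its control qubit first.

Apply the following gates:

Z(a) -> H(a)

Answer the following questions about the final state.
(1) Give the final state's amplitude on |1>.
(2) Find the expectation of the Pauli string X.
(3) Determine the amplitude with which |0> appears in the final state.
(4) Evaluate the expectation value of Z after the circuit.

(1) The amplitude on |1> is sqrt(2)/2.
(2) The expectation value of X is 1.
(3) The amplitude on |0> is sqrt(2)/2.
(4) The observable Z averages to 0.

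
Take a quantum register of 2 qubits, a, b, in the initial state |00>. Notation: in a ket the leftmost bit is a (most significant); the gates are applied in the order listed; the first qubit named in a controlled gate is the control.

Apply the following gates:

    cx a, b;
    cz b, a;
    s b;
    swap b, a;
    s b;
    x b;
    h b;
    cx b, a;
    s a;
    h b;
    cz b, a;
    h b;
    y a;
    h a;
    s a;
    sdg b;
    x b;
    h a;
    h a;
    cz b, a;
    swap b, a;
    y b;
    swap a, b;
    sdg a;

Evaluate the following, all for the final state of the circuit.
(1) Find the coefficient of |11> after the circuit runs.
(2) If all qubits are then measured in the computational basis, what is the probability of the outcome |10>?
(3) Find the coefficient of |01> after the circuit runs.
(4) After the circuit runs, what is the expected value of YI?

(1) |11> carries amplitude -1/2 + I/2 in the final state.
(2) Outcome |10> occurs with probability 0.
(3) |01> carries amplitude 1/2 + I/2 in the final state.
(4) The expectation value of YI is 1.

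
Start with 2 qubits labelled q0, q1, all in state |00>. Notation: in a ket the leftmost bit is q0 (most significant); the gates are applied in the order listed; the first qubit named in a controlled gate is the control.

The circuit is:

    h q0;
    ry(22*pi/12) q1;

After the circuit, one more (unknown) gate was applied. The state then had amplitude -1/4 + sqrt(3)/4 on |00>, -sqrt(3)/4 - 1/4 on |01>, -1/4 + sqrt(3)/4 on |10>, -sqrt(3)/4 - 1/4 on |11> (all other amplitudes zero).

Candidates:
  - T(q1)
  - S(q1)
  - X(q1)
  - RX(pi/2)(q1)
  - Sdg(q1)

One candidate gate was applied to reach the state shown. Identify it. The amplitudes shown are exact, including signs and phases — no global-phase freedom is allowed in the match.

The applied gate was X(q1).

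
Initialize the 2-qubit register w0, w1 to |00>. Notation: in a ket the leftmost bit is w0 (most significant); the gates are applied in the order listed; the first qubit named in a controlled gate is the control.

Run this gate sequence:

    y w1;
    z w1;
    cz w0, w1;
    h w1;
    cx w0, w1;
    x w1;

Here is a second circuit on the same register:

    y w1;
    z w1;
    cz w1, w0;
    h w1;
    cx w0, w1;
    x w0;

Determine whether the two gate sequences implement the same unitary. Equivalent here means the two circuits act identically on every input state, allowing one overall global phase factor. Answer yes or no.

No, they are not equivalent — no single phase factor reconciles the two unitaries.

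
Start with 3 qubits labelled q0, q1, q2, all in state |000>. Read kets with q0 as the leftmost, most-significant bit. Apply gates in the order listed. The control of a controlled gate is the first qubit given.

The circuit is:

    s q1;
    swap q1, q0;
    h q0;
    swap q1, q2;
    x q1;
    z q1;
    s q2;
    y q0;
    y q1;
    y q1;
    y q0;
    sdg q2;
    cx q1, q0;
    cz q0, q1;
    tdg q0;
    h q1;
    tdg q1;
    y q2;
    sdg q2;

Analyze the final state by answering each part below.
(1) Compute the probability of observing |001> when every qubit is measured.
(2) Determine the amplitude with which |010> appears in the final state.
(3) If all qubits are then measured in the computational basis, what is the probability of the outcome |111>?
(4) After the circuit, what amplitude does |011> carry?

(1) The probability of measuring |001> is 1/4. Key observation: gates 7-12 undo each other exactly, leaving only the rest of the circuit to track.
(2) |010> carries amplitude 0 in the final state.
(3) A full measurement returns |111> with probability 1/4.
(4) |011> carries amplitude -exp(3*I*pi/4)/2 in the final state.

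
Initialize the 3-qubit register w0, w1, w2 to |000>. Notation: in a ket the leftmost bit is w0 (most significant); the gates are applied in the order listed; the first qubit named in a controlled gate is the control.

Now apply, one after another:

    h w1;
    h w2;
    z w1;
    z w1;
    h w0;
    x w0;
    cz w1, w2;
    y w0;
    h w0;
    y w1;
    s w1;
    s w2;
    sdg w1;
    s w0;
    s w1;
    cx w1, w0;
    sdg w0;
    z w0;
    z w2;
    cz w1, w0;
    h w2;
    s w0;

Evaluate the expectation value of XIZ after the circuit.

The expectation value of XIZ is 0.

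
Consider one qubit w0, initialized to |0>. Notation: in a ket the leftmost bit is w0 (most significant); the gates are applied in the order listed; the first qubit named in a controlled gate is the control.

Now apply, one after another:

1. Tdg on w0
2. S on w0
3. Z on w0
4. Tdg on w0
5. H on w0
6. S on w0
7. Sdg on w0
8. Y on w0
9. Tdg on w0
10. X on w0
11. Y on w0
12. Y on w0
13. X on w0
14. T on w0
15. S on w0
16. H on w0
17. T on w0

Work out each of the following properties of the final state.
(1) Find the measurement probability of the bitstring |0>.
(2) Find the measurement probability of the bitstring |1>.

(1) Outcome |0> occurs with probability 1/2.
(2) Outcome |1> occurs with probability 1/2.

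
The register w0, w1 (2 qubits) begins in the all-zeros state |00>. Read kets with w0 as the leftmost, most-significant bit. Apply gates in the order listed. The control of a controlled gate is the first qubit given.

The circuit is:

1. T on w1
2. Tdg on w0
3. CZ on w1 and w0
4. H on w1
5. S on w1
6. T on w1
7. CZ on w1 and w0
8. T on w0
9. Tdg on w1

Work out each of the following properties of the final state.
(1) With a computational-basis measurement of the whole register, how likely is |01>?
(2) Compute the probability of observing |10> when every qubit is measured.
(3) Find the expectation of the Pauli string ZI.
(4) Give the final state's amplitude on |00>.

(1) Outcome |01> occurs with probability 1/2.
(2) Outcome |10> occurs with probability 0.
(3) The expectation value of ZI is 1.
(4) The amplitude on |00> is sqrt(2)/2.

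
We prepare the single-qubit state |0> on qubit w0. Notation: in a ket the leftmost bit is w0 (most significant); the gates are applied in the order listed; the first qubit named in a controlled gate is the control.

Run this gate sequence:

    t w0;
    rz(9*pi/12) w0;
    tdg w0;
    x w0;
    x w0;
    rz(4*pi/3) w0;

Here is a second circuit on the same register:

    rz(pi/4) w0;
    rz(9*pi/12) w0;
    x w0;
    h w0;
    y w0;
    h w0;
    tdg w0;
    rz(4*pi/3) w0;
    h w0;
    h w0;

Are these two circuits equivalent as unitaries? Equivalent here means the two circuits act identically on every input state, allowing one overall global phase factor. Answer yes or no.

No — the two circuits implement different unitaries, even allowing a global phase.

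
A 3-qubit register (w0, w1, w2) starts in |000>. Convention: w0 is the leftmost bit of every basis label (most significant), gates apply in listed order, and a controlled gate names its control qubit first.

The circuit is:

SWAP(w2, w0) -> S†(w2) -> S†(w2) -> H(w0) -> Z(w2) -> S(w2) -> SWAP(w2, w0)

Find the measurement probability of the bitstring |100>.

The probability of measuring |100> is 0.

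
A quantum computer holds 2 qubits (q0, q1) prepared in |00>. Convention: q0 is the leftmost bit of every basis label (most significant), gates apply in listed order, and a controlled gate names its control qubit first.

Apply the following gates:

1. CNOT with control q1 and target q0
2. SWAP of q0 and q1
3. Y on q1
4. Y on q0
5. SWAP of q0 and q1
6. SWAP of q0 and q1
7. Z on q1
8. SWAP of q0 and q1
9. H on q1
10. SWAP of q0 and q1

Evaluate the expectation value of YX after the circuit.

The observable YX averages to 0.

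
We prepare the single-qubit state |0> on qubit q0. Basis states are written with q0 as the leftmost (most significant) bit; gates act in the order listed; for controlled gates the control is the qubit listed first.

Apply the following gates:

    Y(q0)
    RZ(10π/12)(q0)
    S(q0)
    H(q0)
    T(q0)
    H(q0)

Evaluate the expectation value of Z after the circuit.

In the final state, Z has expectation -sqrt(2)/2.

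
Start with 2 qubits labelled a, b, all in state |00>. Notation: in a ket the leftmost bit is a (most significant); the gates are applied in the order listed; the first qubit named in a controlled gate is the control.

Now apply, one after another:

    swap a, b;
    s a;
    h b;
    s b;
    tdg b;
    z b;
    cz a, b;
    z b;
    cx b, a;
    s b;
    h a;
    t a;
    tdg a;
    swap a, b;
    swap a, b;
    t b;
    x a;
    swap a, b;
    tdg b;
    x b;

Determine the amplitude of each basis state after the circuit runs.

After the circuit, the state carries amplitude -exp(3*I*pi/4)/2 on |00>, 1/2 on |01>, exp(3*I*pi/4)/2 on |10>, 1/2 on |11>.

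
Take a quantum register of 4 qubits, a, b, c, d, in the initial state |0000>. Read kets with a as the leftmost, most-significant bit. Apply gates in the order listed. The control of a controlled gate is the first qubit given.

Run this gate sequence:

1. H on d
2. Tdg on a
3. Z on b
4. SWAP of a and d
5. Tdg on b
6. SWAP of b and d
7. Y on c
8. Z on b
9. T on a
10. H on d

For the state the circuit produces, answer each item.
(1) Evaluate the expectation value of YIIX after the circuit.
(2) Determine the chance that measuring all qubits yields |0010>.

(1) The expectation value of YIIX is sqrt(2)/2.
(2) Outcome |0010> occurs with probability 1/4.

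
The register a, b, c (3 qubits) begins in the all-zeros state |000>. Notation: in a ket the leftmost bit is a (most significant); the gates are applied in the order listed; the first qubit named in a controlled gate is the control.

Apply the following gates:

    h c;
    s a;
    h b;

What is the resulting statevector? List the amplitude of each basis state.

The resulting statevector has amplitude 1/2 on |000>, 1/2 on |001>, 1/2 on |010>, 1/2 on |011>, 0 on |100>, 0 on |101>, 0 on |110>, 0 on |111>.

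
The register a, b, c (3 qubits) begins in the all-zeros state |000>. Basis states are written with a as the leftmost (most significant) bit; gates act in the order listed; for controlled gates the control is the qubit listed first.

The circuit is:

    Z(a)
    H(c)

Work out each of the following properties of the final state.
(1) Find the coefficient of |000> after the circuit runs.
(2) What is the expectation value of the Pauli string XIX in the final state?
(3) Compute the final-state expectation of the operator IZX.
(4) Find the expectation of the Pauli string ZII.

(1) The amplitude on |000> is sqrt(2)/2.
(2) The observable XIX averages to 0.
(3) The observable IZX averages to 1.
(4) The expectation value of ZII is 1.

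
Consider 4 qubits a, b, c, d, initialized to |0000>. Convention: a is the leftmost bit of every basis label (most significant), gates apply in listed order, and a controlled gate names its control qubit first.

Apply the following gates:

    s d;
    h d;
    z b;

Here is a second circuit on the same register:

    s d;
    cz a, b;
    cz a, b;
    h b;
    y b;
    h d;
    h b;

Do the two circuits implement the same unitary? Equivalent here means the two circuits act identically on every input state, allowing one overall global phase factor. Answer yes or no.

No, they are not equivalent — no single phase factor reconciles the two unitaries.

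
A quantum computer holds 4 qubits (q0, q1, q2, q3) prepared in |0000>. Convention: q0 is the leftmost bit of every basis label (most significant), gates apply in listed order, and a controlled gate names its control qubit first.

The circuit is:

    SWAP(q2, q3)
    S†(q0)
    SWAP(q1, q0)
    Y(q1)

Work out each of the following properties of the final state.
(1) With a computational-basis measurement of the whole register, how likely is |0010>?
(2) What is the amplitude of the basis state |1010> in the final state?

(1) Outcome |0010> occurs with probability 0.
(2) The final state's coefficient on |1010> equals 0.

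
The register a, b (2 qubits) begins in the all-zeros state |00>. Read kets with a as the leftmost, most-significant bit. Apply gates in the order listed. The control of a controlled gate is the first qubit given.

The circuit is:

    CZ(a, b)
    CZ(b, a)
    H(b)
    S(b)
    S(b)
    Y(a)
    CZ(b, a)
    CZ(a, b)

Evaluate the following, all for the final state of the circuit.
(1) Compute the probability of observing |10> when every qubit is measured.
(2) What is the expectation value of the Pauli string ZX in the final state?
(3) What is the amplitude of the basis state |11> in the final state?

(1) The probability of measuring |10> is 1/2.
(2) The expectation value of ZX is 1.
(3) The amplitude on |11> is -sqrt(2)*I/2.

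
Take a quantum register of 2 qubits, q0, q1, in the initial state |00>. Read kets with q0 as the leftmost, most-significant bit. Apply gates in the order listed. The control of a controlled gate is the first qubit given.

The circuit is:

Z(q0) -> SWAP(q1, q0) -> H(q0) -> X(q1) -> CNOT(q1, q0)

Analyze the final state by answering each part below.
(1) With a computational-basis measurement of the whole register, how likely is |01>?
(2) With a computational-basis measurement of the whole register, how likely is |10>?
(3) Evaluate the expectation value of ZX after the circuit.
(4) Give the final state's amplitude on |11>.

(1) A full measurement returns |01> with probability 1/2.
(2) The probability of measuring |10> is 0.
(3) In the final state, ZX has expectation 0.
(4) The amplitude on |11> is sqrt(2)/2.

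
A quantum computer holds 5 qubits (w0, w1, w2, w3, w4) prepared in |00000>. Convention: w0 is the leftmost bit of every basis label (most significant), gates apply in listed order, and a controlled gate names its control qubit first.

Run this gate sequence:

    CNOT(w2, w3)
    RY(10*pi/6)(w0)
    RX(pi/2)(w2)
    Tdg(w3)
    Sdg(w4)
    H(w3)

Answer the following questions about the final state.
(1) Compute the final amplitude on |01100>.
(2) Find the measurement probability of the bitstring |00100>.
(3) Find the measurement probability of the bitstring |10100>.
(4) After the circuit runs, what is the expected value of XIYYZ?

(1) The final state's coefficient on |01100> equals 0.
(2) Outcome |00100> occurs with probability 3/16.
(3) A full measurement returns |10100> with probability 1/16.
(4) The observable XIYYZ averages to 0.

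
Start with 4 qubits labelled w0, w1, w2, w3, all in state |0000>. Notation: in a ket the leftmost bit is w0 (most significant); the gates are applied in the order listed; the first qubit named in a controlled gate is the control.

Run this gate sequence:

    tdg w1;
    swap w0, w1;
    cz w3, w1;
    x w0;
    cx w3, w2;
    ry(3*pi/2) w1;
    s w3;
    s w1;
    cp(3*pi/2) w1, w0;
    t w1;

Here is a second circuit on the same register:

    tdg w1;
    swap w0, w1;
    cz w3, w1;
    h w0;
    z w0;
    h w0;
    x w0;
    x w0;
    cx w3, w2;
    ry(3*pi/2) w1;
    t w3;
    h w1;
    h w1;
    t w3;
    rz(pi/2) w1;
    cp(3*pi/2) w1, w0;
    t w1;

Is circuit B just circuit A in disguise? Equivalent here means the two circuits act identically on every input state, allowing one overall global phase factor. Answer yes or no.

Yes: on every input state the two circuits agree up to one overall phase factor.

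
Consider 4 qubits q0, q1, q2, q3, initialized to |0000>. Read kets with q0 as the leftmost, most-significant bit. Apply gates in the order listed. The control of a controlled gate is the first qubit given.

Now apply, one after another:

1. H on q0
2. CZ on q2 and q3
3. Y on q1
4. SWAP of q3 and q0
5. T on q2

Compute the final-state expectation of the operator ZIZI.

The observable ZIZI averages to 1.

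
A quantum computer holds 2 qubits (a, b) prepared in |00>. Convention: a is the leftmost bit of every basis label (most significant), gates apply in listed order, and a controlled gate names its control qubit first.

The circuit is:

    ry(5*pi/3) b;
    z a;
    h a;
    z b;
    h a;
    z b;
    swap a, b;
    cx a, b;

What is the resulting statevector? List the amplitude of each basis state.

The final amplitudes are -sqrt(3)/2 on |00>, 0 on |01>, 0 on |10>, 1/2 on |11>.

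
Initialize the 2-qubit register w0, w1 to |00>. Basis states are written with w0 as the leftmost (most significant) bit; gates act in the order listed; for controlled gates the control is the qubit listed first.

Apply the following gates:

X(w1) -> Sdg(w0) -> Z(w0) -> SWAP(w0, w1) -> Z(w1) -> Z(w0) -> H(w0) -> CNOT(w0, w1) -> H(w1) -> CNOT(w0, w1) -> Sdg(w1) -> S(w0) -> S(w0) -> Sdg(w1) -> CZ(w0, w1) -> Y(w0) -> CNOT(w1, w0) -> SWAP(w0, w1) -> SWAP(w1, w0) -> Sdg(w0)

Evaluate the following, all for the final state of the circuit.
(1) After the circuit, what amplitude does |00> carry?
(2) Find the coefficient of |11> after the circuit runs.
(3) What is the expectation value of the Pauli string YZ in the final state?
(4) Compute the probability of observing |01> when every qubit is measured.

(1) The final state's coefficient on |00> equals -I/2.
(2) |11> carries amplitude 1/2 in the final state.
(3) In the final state, YZ has expectation 0.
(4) A full measurement returns |01> with probability 1/4.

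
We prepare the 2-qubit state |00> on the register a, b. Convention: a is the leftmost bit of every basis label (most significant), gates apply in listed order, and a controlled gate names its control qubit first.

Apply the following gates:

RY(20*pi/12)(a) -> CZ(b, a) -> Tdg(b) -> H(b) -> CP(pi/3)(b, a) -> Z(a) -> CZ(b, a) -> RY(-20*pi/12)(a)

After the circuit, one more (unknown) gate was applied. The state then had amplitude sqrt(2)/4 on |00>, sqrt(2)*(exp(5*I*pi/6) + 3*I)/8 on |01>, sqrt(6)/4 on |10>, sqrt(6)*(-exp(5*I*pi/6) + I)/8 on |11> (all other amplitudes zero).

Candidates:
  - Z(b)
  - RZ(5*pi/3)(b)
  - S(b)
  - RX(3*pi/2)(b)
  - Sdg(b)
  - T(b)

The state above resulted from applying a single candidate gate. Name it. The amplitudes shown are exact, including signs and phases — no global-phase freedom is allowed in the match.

It was S(b) that produced the state shown.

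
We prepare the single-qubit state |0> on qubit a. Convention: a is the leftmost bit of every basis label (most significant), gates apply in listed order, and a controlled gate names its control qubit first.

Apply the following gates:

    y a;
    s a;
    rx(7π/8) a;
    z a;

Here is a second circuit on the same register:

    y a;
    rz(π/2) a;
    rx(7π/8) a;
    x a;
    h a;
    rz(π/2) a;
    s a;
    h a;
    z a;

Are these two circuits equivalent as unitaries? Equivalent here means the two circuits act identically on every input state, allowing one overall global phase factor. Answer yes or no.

Yes: on every input state the two circuits agree up to one overall phase factor.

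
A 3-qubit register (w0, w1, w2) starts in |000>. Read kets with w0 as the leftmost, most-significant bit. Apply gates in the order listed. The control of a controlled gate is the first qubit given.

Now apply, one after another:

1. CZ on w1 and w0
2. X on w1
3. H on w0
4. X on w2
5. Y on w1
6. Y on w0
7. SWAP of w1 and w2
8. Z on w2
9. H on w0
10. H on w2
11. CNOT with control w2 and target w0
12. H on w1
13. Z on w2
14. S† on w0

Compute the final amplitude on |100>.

The final state's coefficient on |100> equals I/2.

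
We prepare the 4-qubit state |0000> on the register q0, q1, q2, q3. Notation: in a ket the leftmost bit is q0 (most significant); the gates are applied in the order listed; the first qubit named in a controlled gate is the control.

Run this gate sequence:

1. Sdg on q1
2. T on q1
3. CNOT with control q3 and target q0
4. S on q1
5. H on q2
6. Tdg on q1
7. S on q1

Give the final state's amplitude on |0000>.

The final state's coefficient on |0000> equals sqrt(2)/2.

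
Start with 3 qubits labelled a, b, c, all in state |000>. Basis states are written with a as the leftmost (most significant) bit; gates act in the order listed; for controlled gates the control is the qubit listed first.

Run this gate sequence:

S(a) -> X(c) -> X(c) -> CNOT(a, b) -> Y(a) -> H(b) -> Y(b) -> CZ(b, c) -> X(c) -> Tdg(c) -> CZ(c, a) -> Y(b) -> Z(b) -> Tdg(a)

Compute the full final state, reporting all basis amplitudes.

The final amplitudes are -sqrt(2)/2 on |101>, sqrt(2)/2 on |111>, and 0 on every other basis state.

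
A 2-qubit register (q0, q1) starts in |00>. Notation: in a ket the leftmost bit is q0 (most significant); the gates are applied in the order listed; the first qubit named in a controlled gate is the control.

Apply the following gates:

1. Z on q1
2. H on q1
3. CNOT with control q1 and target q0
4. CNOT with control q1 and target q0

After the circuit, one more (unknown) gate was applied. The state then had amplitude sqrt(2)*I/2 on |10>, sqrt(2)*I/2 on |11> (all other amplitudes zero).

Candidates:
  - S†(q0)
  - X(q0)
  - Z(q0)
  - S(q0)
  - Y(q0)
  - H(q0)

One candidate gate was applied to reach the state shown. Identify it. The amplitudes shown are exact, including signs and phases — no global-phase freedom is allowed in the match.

It was Y(q0) that produced the state shown. Key observation: gates 3-4 undo each other exactly, leaving only the rest of the circuit to track.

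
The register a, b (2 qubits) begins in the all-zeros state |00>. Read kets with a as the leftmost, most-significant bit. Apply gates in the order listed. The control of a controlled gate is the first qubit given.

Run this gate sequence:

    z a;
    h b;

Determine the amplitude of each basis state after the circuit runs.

The final amplitudes are sqrt(2)/2 on |00>, sqrt(2)/2 on |01>, 0 on |10>, 0 on |11>.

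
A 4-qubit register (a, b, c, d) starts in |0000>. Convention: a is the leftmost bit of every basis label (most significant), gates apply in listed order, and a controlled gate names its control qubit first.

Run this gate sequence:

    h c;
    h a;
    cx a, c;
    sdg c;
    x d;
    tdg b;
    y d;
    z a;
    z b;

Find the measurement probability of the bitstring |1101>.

The probability of measuring |1101> is 0.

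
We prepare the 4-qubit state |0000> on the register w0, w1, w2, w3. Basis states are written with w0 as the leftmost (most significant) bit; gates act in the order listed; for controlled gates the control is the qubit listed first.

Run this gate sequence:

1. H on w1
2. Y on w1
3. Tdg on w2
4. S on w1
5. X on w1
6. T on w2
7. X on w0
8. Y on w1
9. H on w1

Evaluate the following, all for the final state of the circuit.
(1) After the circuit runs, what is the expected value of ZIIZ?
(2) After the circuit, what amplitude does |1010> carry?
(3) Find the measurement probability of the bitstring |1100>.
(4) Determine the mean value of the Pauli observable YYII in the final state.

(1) The expectation value of ZIIZ is -1.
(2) |1010> carries amplitude 0 in the final state.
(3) A full measurement returns |1100> with probability 1/2.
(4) The expectation value of YYII is 0.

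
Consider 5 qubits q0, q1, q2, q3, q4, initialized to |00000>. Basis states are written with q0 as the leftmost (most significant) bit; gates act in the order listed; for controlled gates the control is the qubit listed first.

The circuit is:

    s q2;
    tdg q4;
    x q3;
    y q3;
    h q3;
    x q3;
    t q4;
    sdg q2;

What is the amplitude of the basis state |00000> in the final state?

The final state's coefficient on |00000> equals -sqrt(2)*I/2.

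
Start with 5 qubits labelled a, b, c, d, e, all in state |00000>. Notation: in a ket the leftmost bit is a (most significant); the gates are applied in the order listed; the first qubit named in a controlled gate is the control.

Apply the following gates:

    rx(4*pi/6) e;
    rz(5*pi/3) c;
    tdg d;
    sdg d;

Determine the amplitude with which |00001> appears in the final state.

The final state's coefficient on |00001> equals sqrt(3)*exp(2*I*pi/3)/2.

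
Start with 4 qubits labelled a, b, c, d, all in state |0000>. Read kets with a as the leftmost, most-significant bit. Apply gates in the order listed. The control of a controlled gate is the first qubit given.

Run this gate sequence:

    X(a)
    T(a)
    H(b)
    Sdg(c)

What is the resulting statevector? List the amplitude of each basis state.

The resulting statevector has amplitude sqrt(2)*exp(I*pi/4)/2 on |1000>, sqrt(2)*exp(I*pi/4)/2 on |1100>, and 0 on every other basis state.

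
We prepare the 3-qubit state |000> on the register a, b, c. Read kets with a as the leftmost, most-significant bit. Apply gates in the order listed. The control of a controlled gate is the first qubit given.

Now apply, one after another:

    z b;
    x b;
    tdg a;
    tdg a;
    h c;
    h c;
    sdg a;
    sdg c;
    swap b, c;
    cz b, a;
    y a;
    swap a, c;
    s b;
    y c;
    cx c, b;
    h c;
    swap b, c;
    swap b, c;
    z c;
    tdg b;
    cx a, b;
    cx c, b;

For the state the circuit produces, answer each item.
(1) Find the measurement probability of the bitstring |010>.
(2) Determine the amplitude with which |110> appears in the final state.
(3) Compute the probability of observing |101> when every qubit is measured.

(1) The probability of measuring |010> is 0. Key observation: gates 17-18 undo each other exactly, leaving only the rest of the circuit to track.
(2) |110> carries amplitude sqrt(2)/2 in the final state.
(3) The probability of measuring |101> is 1/2.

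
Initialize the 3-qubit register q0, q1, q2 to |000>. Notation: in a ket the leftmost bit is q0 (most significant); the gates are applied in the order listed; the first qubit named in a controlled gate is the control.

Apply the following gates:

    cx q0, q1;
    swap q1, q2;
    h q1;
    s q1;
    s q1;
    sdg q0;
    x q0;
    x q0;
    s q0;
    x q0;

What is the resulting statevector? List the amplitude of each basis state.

After the circuit, the state carries amplitude sqrt(2)/2 on |100>, -sqrt(2)/2 on |110>, and 0 on every other basis state. Key observation: gates 6-9 undo each other exactly, leaving only the rest of the circuit to track.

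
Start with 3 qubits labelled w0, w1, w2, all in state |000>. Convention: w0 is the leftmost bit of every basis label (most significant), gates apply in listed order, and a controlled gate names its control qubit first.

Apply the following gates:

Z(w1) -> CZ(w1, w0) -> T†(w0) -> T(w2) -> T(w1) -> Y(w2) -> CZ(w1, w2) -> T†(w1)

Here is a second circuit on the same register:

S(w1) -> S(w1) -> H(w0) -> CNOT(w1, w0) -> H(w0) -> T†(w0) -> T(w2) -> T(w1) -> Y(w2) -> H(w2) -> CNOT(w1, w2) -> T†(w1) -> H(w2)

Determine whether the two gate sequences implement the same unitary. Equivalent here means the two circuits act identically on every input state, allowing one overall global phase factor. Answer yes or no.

Yes — the two circuits implement the same unitary up to a global phase.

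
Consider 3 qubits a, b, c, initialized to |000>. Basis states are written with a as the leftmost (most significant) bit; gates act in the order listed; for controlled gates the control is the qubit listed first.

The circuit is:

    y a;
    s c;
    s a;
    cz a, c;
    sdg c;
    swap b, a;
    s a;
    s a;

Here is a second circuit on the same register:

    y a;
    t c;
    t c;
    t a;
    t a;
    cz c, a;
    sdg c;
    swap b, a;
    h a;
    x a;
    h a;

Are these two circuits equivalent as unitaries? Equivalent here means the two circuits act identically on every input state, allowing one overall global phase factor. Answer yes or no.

Yes — the two circuits implement the same unitary up to a global phase.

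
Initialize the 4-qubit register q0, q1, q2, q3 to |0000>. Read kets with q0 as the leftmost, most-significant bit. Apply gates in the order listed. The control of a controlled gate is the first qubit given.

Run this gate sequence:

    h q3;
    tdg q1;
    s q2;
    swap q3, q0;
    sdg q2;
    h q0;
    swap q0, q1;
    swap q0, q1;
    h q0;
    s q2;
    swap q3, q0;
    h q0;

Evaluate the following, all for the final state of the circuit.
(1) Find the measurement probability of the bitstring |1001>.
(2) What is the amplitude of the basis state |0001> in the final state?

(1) A full measurement returns |1001> with probability 1/4. Key observation: steps 4-11 multiply out to the identity, so the circuit reduces to the remaining gates.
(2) The amplitude on |0001> is 1/2.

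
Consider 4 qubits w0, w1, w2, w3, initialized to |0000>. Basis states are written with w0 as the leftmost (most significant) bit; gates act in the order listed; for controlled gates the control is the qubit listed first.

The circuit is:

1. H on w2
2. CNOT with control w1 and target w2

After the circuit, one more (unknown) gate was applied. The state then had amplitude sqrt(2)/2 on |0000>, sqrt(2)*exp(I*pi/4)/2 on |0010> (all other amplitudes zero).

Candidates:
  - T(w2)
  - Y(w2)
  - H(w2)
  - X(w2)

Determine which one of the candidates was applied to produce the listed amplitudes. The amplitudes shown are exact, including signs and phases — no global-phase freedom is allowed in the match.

The unique candidate consistent with the amplitudes is T(w2).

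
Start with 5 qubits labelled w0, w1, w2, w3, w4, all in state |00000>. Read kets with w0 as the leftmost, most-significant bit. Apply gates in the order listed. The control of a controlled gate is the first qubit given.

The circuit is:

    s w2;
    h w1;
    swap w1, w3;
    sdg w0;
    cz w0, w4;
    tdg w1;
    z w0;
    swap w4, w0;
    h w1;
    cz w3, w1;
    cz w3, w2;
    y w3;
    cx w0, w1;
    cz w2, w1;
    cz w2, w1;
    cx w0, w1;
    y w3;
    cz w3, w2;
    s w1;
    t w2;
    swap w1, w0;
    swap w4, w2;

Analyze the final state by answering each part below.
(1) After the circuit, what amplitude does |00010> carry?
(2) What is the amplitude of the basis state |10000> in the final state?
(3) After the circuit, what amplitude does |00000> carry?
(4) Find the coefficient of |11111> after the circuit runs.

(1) The amplitude on |00010> is 1/2. Key observation: steps 11-18 multiply out to the identity, so the circuit reduces to the remaining gates.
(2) |10000> carries amplitude I/2 in the final state.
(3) The final state's coefficient on |00000> equals 1/2.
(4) The amplitude on |11111> is 0.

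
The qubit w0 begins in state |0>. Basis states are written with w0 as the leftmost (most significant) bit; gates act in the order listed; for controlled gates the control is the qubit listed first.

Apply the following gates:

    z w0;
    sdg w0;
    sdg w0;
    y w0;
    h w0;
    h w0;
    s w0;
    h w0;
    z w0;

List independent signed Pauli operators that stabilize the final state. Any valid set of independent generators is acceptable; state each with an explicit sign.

One valid set of independent stabilizer generators is +X (any independent generating set of the same group is equally correct).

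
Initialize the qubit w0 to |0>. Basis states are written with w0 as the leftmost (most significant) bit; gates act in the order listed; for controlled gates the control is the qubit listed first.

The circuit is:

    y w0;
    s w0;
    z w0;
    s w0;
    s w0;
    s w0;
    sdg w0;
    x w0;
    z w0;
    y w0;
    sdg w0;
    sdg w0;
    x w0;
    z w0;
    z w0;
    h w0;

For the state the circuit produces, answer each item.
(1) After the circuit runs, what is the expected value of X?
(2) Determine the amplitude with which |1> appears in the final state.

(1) In the final state, X has expectation 1.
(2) The amplitude on |1> is sqrt(2)*I/2.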